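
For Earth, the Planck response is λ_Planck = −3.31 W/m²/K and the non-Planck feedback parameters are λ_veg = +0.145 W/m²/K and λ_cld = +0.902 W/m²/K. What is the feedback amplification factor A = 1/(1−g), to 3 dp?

Convert to gains: g_veg = 0.145/3.31 = 0.04381; g_cld = 0.902/3.31 = 0.2725.
Total gain g = 0.31631.
A = 1/(1 − 0.31631) = 1.463.

1.463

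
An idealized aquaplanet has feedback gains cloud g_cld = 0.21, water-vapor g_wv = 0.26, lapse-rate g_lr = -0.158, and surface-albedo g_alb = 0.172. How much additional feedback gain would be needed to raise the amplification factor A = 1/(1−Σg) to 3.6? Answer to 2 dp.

0.24

Current total gain = 0.484.
Target gain for A = 3.6: g* = 1 − 1/3.6 = 0.7222.
Additional gain needed = 0.7222 − 0.484 = 0.24.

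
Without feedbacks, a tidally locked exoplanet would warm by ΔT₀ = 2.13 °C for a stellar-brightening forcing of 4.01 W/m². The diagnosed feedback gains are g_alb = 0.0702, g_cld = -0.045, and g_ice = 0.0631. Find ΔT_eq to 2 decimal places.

2.34 °C

Total gain g = 0.0702 − 0.045 + 0.0631 = 0.0883.
Amplification A = 1/(1 − 0.0883) = 1.097.
ΔT = 2.13 × 1.097 = 2.34 °C.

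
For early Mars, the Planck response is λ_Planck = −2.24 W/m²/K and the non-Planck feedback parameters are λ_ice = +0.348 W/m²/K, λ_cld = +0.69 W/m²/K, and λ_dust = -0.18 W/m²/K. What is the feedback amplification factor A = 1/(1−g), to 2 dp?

Convert to gains: g_ice = 0.348/2.24 = 0.1554; g_cld = 0.69/2.24 = 0.308; g_dust = -0.18/2.24 = -0.08036.
Total gain g = 0.38304.
A = 1/(1 − 0.38304) = 1.62.

1.62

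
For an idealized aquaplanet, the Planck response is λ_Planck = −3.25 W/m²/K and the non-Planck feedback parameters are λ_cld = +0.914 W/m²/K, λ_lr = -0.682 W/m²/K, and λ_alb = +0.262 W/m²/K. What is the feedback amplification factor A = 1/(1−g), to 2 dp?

1.18

Convert to gains: g_cld = 0.914/3.25 = 0.2812; g_lr = -0.682/3.25 = -0.2098; g_alb = 0.262/3.25 = 0.08062.
Total gain g = 0.15202.
A = 1/(1 − 0.15202) = 1.18.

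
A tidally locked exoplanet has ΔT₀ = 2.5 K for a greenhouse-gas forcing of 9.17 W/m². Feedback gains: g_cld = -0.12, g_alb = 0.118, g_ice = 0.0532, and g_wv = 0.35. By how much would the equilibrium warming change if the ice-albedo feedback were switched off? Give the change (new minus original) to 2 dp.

Original: g = 0.4012, ΔT = 2.5/(1−0.4012) = 4.1750 K.
Without ice-albedo: g' = 0.348, ΔT' = 2.5/(1−0.348) = 3.8344 K.
Change = 3.8344 − 4.1750 = -0.34 K.

-0.34 K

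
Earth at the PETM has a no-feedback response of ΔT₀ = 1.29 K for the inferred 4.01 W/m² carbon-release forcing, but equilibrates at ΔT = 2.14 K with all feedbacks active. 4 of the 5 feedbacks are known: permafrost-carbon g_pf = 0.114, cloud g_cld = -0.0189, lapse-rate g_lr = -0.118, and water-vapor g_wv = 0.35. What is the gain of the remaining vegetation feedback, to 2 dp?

Amplification A = ΔT/ΔT₀ = 2.14/1.29 = 1.659.
Total gain g = 1 − 1/A = 1 − 1/1.659 = 0.3972.
Known gains sum to 0.114 − 0.0189 − 0.118 + 0.35 = 0.3271.
g_veg = 0.3972 − 0.3271 = 0.07.

0.07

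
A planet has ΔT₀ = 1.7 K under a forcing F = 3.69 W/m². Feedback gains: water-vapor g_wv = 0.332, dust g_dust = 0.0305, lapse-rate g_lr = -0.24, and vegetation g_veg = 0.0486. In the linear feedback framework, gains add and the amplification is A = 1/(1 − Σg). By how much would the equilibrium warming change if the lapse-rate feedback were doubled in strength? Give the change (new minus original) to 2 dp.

-0.46 K

Original: g = 0.1711, ΔT = 1.7/(1−0.1711) = 2.0509 K.
With doubled lapse-rate: g' = -0.0689, ΔT' = 1.7/(1+0.0689) = 1.5904 K.
Change = 1.5904 − 2.0509 = -0.46 K.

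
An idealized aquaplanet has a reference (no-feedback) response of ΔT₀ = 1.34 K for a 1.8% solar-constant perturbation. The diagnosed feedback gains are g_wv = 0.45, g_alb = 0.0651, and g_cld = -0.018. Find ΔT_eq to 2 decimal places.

Total gain g = 0.45 + 0.0651 − 0.018 = 0.4971.
Amplification A = 1/(1 − 0.4971) = 1.988.
ΔT = 1.34 × 1.988 = 2.66 K.

2.66 K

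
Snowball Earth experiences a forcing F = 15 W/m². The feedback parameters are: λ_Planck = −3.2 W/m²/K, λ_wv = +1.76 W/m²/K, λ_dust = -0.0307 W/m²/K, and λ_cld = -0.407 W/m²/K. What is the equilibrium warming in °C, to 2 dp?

Net feedback parameter λ = (−3.2) + (+1.76) + (-0.0307) + (-0.407) = -1.8777 W/m²/K.
ΔT = −F/λ = −15/(-1.8777) = 7.99 °C.

7.99 °C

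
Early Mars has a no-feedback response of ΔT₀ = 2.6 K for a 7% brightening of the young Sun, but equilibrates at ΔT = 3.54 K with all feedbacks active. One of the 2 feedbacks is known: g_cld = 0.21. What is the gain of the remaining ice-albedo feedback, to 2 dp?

0.06

Amplification A = ΔT/ΔT₀ = 3.54/2.6 = 1.362.
Total gain g = 1 − 1/A = 1 − 1/1.362 = 0.2658.
The known gain is 0.21.
g_ice = 0.2658 − 0.21 = 0.06.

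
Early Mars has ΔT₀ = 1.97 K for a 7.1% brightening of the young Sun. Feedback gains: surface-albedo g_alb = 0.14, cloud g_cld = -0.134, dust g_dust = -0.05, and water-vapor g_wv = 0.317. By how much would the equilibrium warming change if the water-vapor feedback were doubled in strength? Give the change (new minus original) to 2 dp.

2.10 K

Original: g = 0.273, ΔT = 1.97/(1−0.273) = 2.7098 K.
With doubled water-vapor: g' = 0.59, ΔT' = 1.97/(1−0.59) = 4.8049 K.
Change = 4.8049 − 2.7098 = 2.10 K.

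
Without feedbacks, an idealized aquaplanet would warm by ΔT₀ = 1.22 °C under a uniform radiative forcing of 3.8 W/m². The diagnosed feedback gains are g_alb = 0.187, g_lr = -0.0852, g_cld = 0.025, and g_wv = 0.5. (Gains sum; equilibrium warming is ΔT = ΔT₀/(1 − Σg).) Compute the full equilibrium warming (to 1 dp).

Total gain g = 0.187 − 0.0852 + 0.025 + 0.5 = 0.6268.
Amplification A = 1/(1 − 0.6268) = 2.68.
ΔT = 1.22 × 2.68 = 3.3 °C.

3.3 °C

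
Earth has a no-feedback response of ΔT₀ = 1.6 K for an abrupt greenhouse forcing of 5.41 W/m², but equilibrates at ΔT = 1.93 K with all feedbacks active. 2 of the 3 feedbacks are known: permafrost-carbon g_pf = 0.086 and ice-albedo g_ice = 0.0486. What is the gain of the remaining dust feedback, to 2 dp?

0.04

Amplification A = ΔT/ΔT₀ = 1.93/1.6 = 1.206.
Total gain g = 1 − 1/A = 1 − 1/1.206 = 0.1708.
Known gains sum to 0.086 + 0.0486 = 0.1346.
g_dust = 0.1708 − 0.1346 = 0.04.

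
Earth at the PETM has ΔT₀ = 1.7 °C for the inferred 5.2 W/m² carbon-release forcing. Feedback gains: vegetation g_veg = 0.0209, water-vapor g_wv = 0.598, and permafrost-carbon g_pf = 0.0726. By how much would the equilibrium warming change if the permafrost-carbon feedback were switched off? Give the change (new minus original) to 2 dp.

Original: g = 0.6915, ΔT = 1.7/(1−0.6915) = 5.5105 °C.
Without permafrost-carbon: g' = 0.6189, ΔT' = 1.7/(1−0.6189) = 4.4608 °C.
Change = 4.4608 − 5.5105 = -1.05 °C.

-1.05 °C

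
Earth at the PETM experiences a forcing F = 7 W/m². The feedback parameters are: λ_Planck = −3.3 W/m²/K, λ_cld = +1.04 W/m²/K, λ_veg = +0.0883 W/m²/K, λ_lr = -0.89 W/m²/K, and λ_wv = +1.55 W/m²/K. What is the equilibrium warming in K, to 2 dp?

4.63 K

Net feedback parameter λ = (−3.3) + (+1.04) + (+0.0883) + (-0.89) + (+1.55) = -1.5117 W/m²/K.
ΔT = −F/λ = −7/(-1.5117) = 4.63 K.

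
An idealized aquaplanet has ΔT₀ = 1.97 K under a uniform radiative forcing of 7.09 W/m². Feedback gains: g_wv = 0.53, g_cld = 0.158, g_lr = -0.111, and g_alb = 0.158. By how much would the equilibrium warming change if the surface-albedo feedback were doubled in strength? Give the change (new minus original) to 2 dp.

10.98 K

Original: g = 0.735, ΔT = 1.97/(1−0.735) = 7.4340 K.
With doubled surface-albedo: g' = 0.893, ΔT' = 1.97/(1−0.893) = 18.4112 K.
Change = 18.4112 − 7.4340 = 10.98 K.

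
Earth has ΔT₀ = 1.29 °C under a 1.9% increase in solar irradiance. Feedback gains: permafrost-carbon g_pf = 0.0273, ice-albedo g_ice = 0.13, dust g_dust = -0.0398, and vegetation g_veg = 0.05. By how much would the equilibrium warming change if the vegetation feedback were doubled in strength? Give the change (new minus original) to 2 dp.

0.10 °C

Original: g = 0.1675, ΔT = 1.29/(1−0.1675) = 1.5495 °C.
With doubled vegetation: g' = 0.2175, ΔT' = 1.29/(1−0.2175) = 1.6486 °C.
Change = 1.6486 − 1.5495 = 0.10 °C.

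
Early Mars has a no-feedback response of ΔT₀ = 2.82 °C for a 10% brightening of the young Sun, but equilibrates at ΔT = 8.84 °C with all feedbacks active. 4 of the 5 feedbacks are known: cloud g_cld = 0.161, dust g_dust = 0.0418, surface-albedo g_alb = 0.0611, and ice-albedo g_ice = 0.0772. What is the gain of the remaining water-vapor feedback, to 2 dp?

0.34

Amplification A = ΔT/ΔT₀ = 8.84/2.82 = 3.135.
Total gain g = 1 − 1/A = 1 − 1/3.135 = 0.681.
Known gains sum to 0.161 + 0.0418 + 0.0611 + 0.0772 = 0.3411.
g_wv = 0.681 − 0.3411 = 0.34.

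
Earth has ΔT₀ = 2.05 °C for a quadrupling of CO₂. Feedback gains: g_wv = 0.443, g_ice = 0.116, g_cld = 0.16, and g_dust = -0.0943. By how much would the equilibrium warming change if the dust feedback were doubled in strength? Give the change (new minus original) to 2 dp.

Original: g = 0.6247, ΔT = 2.05/(1−0.6247) = 5.4623 °C.
With doubled dust: g' = 0.5304, ΔT' = 2.05/(1−0.5304) = 4.3654 °C.
Change = 4.3654 − 5.4623 = -1.10 °C.

-1.10 °C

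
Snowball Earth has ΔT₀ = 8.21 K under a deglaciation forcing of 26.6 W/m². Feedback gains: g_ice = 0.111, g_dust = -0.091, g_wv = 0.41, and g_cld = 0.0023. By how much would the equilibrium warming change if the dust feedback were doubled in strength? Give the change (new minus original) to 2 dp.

Original: g = 0.4323, ΔT = 8.21/(1−0.4323) = 14.4619 K.
With doubled dust: g' = 0.3413, ΔT' = 8.21/(1−0.3413) = 12.4639 K.
Change = 12.4639 − 14.4619 = -2.00 K.

-2.00 K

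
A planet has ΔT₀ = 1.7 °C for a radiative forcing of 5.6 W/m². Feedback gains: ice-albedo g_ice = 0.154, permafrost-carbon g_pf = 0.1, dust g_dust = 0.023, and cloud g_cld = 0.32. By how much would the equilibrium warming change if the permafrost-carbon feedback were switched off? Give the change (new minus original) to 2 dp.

Original: g = 0.597, ΔT = 1.7/(1−0.597) = 4.2184 °C.
Without permafrost-carbon: g' = 0.497, ΔT' = 1.7/(1−0.497) = 3.3797 °C.
Change = 3.3797 − 4.2184 = -0.84 °C.

-0.84 °C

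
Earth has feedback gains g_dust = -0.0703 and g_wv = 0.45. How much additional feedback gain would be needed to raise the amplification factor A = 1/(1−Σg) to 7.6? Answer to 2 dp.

Current total gain = 0.3797.
Target gain for A = 7.6: g* = 1 − 1/7.6 = 0.8684.
Additional gain needed = 0.8684 − 0.3797 = 0.49.

0.49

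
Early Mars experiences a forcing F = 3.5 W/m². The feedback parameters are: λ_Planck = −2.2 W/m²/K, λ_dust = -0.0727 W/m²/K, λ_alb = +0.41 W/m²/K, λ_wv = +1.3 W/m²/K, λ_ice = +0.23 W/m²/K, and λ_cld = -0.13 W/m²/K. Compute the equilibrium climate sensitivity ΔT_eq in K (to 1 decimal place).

7.6 K

Net feedback parameter λ = (−2.2) + (-0.0727) + (+0.41) + (+1.3) + (+0.23) + (-0.13) = -0.4627 W/m²/K.
ΔT = −F/λ = −3.5/(-0.4627) = 7.6 K.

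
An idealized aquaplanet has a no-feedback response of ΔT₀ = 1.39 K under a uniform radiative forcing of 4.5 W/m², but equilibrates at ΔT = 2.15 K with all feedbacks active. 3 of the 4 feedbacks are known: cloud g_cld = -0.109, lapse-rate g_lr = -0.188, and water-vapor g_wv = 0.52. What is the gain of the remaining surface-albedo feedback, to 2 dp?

Amplification A = ΔT/ΔT₀ = 2.15/1.39 = 1.547.
Total gain g = 1 − 1/A = 1 − 1/1.547 = 0.3536.
Known gains sum to -0.109 − 0.188 + 0.52 = 0.223.
g_alb = 0.3536 − 0.223 = 0.13.

0.13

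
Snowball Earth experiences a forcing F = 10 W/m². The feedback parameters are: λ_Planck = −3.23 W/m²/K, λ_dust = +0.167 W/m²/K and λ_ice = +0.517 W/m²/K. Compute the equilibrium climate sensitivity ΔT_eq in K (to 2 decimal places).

3.93 K

Net feedback parameter λ = (−3.23) + (+0.167) + (+0.517) = -2.546 W/m²/K.
ΔT = −F/λ = −10/(-2.546) = 3.93 K.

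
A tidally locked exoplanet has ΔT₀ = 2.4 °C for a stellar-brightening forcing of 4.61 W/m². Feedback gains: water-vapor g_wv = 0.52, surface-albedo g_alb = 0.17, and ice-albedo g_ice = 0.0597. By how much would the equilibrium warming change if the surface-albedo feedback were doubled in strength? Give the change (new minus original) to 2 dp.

20.30 °C

Original: g = 0.7497, ΔT = 2.4/(1−0.7497) = 9.5885 °C.
With doubled surface-albedo: g' = 0.9197, ΔT' = 2.4/(1−0.9197) = 29.8879 °C.
Change = 29.8879 − 9.5885 = 20.30 °C.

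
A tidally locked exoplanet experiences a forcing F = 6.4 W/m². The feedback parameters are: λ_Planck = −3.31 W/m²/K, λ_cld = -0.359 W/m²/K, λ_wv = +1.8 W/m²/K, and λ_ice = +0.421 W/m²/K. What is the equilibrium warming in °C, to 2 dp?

Net feedback parameter λ = (−3.31) + (-0.359) + (+1.8) + (+0.421) = -1.448 W/m²/K.
ΔT = −F/λ = −6.4/(-1.448) = 4.42 °C.

4.42 °C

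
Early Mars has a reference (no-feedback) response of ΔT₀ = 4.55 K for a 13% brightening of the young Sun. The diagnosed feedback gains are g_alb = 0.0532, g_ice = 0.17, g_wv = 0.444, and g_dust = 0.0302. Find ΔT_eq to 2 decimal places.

Total gain g = 0.0532 + 0.17 + 0.444 + 0.0302 = 0.6974.
Amplification A = 1/(1 − 0.6974) = 3.305.
ΔT = 4.55 × 3.305 = 15.04 K.

15.04 K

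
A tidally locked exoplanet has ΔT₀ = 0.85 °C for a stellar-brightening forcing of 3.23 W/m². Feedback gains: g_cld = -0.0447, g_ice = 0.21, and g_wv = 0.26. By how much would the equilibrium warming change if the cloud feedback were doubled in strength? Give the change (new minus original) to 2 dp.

Original: g = 0.4253, ΔT = 0.85/(1−0.4253) = 1.4790 °C.
With doubled cloud: g' = 0.3806, ΔT' = 0.85/(1−0.3806) = 1.3723 °C.
Change = 1.3723 − 1.4790 = -0.11 °C.

-0.11 °C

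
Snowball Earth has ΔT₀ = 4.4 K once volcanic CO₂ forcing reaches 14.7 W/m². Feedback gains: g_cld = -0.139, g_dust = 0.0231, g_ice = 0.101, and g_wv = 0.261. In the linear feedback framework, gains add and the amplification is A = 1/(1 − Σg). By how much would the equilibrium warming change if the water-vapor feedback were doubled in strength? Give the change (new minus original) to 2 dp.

3.09 K

Original: g = 0.2461, ΔT = 4.4/(1−0.2461) = 5.8363 K.
With doubled water-vapor: g' = 0.5071, ΔT' = 4.4/(1−0.5071) = 8.9268 K.
Change = 8.9268 − 5.8363 = 3.09 K.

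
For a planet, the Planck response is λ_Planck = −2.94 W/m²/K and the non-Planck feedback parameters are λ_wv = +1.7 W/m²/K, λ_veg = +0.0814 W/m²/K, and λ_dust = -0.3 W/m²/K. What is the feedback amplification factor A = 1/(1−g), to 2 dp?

Convert to gains: g_wv = 1.7/2.94 = 0.5782; g_veg = 0.0814/2.94 = 0.02769; g_dust = -0.3/2.94 = -0.102.
Total gain g = 0.50389.
A = 1/(1 − 0.50389) = 2.02.

2.02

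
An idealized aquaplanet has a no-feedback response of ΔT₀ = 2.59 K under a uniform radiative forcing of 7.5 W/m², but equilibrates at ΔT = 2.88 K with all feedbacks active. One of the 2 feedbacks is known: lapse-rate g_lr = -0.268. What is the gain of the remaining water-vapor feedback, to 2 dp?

Amplification A = ΔT/ΔT₀ = 2.88/2.59 = 1.112.
Total gain g = 1 − 1/A = 1 − 1/1.112 = 0.1007.
The known gain is -0.268.
g_wv = 0.1007 + 0.268 = 0.37.

0.37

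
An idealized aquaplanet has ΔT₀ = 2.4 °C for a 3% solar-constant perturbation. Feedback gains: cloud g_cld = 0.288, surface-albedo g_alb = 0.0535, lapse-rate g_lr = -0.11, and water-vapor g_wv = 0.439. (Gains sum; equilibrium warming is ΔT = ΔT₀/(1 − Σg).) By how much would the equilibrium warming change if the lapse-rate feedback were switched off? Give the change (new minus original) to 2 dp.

3.65 °C

Original: g = 0.6705, ΔT = 2.4/(1−0.6705) = 7.2838 °C.
Without lapse-rate: g' = 0.7805, ΔT' = 2.4/(1−0.7805) = 10.9339 °C.
Change = 10.9339 − 7.2838 = 3.65 °C.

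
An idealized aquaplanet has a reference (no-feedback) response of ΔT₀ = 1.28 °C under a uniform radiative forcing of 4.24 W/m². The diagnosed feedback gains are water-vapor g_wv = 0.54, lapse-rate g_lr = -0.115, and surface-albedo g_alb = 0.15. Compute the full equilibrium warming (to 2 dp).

Total gain g = 0.54 − 0.115 + 0.15 = 0.575.
Amplification A = 1/(1 − 0.575) = 2.353.
ΔT = 1.28 × 2.353 = 3.01 °C.

3.01 °C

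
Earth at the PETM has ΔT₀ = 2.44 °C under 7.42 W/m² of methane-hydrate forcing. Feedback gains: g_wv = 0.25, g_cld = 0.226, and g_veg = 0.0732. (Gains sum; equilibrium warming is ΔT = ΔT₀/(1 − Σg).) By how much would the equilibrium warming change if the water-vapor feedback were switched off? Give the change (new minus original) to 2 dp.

-1.93 °C

Original: g = 0.5492, ΔT = 2.44/(1−0.5492) = 5.4126 °C.
Without water-vapor: g' = 0.2992, ΔT' = 2.44/(1−0.2992) = 3.4817 °C.
Change = 3.4817 − 5.4126 = -1.93 °C.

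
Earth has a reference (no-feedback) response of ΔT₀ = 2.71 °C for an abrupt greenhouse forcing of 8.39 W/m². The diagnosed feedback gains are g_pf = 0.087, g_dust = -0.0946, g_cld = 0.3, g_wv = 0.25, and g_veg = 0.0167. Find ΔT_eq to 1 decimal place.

6.1 °C

Total gain g = 0.087 − 0.0946 + 0.3 + 0.25 + 0.0167 = 0.5591.
Amplification A = 1/(1 − 0.5591) = 2.268.
ΔT = 2.71 × 2.268 = 6.1 °C.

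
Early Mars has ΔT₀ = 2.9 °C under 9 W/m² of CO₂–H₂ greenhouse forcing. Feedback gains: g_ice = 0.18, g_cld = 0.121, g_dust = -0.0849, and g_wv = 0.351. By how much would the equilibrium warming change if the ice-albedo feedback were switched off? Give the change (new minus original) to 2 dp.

Original: g = 0.5671, ΔT = 2.9/(1−0.5671) = 6.6990 °C.
Without ice-albedo: g' = 0.3871, ΔT' = 2.9/(1−0.3871) = 4.7316 °C.
Change = 4.7316 − 6.6990 = -1.97 °C.

-1.97 °C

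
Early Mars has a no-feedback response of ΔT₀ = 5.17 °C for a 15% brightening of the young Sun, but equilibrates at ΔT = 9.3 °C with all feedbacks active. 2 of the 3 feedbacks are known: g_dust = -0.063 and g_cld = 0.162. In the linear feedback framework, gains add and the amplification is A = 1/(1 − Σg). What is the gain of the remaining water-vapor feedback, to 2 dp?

0.35

Amplification A = ΔT/ΔT₀ = 9.3/5.17 = 1.799.
Total gain g = 1 − 1/A = 1 − 1/1.799 = 0.4441.
Known gains sum to -0.063 + 0.162 = 0.099.
g_wv = 0.4441 − 0.099 = 0.35.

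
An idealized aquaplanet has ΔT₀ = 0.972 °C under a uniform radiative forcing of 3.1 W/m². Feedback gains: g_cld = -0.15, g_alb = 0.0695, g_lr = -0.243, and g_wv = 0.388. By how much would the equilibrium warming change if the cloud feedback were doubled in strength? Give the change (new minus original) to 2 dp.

-0.14 °C

Original: g = 0.0645, ΔT = 0.972/(1−0.0645) = 1.0390 °C.
With doubled cloud: g' = -0.0855, ΔT' = 0.972/(1+0.0855) = 0.8954 °C.
Change = 0.8954 − 1.0390 = -0.14 °C.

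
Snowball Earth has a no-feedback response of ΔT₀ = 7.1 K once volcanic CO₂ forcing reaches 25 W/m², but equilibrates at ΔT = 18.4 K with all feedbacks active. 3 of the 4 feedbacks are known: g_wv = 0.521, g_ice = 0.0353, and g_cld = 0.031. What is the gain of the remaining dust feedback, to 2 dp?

Amplification A = ΔT/ΔT₀ = 18.4/7.1 = 2.592.
Total gain g = 1 − 1/A = 1 − 1/2.592 = 0.6142.
Known gains sum to 0.521 + 0.0353 + 0.031 = 0.5873.
g_dust = 0.6142 − 0.5873 = 0.03.

0.03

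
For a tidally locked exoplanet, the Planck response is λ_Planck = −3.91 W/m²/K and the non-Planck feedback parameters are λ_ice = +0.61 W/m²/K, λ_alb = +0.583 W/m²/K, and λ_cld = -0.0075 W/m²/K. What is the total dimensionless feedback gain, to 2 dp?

0.30

Convert to gains: g_ice = 0.61/3.91 = 0.156; g_alb = 0.583/3.91 = 0.1491; g_cld = -0.0075/3.91 = -0.001918.
Total gain g = 0.303182.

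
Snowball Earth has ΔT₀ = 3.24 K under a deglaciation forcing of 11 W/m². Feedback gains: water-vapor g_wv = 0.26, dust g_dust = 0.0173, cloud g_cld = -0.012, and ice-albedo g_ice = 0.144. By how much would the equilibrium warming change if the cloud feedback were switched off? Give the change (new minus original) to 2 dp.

0.11 K

Original: g = 0.4093, ΔT = 3.24/(1−0.4093) = 5.4850 K.
Without cloud: g' = 0.4213, ΔT' = 3.24/(1−0.4213) = 5.5988 K.
Change = 5.5988 − 5.4850 = 0.11 K.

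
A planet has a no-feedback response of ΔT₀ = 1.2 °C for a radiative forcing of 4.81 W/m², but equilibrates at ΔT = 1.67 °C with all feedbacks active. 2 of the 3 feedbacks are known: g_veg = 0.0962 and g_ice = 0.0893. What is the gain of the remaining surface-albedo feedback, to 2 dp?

Amplification A = ΔT/ΔT₀ = 1.67/1.2 = 1.392.
Total gain g = 1 − 1/A = 1 − 1/1.392 = 0.2816.
Known gains sum to 0.0962 + 0.0893 = 0.1855.
g_alb = 0.2816 − 0.1855 = 0.10.

0.10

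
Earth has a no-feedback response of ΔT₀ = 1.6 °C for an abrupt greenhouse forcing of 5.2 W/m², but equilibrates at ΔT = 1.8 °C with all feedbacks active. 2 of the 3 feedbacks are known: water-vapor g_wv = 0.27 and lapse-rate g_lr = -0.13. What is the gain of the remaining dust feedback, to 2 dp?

Amplification A = ΔT/ΔT₀ = 1.8/1.6 = 1.125.
Total gain g = 1 − 1/A = 1 − 1/1.125 = 0.1111.
Known gains sum to 0.27 − 0.13 = 0.14.
g_dust = 0.1111 − 0.14 = -0.03.

-0.03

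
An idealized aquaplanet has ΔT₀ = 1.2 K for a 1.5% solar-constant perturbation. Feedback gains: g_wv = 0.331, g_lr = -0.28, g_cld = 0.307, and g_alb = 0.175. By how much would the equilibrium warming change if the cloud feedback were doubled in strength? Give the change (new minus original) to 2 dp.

4.93 K

Original: g = 0.533, ΔT = 1.2/(1−0.533) = 2.5696 K.
With doubled cloud: g' = 0.84, ΔT' = 1.2/(1−0.84) = 7.5000 K.
Change = 7.5000 − 2.5696 = 4.93 K.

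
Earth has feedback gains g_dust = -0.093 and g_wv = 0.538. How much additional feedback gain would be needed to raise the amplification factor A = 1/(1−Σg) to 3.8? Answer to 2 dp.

Current total gain = 0.445.
Target gain for A = 3.8: g* = 1 − 1/3.8 = 0.7368.
Additional gain needed = 0.7368 − 0.445 = 0.29.

0.29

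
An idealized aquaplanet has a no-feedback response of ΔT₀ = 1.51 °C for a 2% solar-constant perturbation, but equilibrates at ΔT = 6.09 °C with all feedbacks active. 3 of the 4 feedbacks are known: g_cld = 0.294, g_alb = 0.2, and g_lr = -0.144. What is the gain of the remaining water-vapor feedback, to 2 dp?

0.40

Amplification A = ΔT/ΔT₀ = 6.09/1.51 = 4.033.
Total gain g = 1 − 1/A = 1 − 1/4.033 = 0.752.
Known gains sum to 0.294 + 0.2 − 0.144 = 0.35.
g_wv = 0.752 − 0.35 = 0.40.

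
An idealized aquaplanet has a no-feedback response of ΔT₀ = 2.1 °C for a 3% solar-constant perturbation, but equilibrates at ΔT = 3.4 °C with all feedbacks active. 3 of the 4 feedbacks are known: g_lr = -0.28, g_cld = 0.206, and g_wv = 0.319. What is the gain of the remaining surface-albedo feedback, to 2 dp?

0.14

Amplification A = ΔT/ΔT₀ = 3.4/2.1 = 1.619.
Total gain g = 1 − 1/A = 1 − 1/1.619 = 0.3823.
Known gains sum to -0.28 + 0.206 + 0.319 = 0.245.
g_alb = 0.3823 − 0.245 = 0.14.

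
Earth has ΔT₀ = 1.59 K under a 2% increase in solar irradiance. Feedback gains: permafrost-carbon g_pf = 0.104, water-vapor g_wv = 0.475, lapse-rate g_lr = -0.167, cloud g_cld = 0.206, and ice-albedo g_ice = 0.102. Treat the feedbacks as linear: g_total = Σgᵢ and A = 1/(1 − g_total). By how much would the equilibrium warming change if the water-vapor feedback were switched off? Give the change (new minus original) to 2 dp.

-3.57 K

Original: g = 0.72, ΔT = 1.59/(1−0.72) = 5.6786 K.
Without water-vapor: g' = 0.245, ΔT' = 1.59/(1−0.245) = 2.1060 K.
Change = 2.1060 − 5.6786 = -3.57 K.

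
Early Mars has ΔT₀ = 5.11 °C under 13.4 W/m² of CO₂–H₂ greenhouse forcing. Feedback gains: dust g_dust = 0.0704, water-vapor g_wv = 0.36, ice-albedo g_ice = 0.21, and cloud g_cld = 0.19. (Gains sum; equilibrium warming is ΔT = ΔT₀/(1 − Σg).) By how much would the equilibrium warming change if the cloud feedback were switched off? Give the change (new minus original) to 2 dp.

-15.92 °C

Original: g = 0.8304, ΔT = 5.11/(1−0.8304) = 30.1297 °C.
Without cloud: g' = 0.6404, ΔT' = 5.11/(1−0.6404) = 14.2102 °C.
Change = 14.2102 − 30.1297 = -15.92 °C.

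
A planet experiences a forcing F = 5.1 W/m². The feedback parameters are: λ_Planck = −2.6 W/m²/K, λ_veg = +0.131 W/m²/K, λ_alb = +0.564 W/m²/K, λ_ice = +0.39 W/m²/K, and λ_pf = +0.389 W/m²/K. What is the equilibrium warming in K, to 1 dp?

4.5 K

Net feedback parameter λ = (−2.6) + (+0.131) + (+0.564) + (+0.39) + (+0.389) = -1.126 W/m²/K.
ΔT = −F/λ = −5.1/(-1.126) = 4.5 K.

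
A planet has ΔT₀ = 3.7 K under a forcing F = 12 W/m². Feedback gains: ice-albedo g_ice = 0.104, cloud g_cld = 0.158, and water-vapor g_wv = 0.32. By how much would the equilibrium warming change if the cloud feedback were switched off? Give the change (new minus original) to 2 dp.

Original: g = 0.582, ΔT = 3.7/(1−0.582) = 8.8517 K.
Without cloud: g' = 0.424, ΔT' = 3.7/(1−0.424) = 6.4236 K.
Change = 6.4236 − 8.8517 = -2.43 K.

-2.43 K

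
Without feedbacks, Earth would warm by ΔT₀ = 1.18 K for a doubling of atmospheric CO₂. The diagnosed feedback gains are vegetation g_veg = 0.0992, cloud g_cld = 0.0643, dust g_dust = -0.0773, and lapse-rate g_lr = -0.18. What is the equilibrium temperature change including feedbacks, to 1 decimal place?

Total gain g = 0.0992 + 0.0643 − 0.0773 − 0.18 = -0.0938.
Amplification A = 1/(1 + 0.0938) = 0.9142.
ΔT = 1.18 × 0.9142 = 1.1 K.

1.1 K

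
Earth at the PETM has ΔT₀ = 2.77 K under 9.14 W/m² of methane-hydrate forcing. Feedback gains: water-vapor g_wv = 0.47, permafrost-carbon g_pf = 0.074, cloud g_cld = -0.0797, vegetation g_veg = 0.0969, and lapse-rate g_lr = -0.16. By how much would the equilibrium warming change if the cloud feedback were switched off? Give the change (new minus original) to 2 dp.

Original: g = 0.4012, ΔT = 2.77/(1−0.4012) = 4.6259 K.
Without cloud: g' = 0.4809, ΔT' = 2.77/(1−0.4809) = 5.3362 K.
Change = 5.3362 − 4.6259 = 0.71 K.

0.71 K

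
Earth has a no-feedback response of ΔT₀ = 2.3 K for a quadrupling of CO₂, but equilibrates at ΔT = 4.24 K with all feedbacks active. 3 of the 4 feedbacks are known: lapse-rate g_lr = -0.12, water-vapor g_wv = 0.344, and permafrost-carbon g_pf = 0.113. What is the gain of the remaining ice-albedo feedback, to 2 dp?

0.12

Amplification A = ΔT/ΔT₀ = 4.24/2.3 = 1.843.
Total gain g = 1 − 1/A = 1 − 1/1.843 = 0.4574.
Known gains sum to -0.12 + 0.344 + 0.113 = 0.337.
g_ice = 0.4574 − 0.337 = 0.12.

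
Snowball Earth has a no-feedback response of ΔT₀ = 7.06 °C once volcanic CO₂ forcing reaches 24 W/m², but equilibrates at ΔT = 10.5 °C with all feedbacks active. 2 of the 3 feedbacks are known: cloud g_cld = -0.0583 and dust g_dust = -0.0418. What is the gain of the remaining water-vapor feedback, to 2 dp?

Amplification A = ΔT/ΔT₀ = 10.5/7.06 = 1.487.
Total gain g = 1 − 1/A = 1 − 1/1.487 = 0.3275.
Known gains sum to -0.0583 − 0.0418 = -0.1001.
g_wv = 0.3275 + 0.1001 = 0.43.

0.43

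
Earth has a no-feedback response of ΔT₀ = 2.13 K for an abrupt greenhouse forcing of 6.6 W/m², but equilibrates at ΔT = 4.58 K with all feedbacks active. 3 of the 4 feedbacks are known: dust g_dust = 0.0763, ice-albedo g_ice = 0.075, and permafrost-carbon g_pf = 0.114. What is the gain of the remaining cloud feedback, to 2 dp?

0.27

Amplification A = ΔT/ΔT₀ = 4.58/2.13 = 2.15.
Total gain g = 1 − 1/A = 1 − 1/2.15 = 0.5349.
Known gains sum to 0.0763 + 0.075 + 0.114 = 0.2653.
g_cld = 0.5349 − 0.2653 = 0.27.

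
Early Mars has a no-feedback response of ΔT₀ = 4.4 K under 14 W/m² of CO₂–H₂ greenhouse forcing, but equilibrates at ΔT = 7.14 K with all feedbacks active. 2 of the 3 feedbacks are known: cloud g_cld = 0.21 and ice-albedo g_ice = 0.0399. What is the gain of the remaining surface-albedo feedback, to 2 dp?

0.13

Amplification A = ΔT/ΔT₀ = 7.14/4.4 = 1.623.
Total gain g = 1 − 1/A = 1 − 1/1.623 = 0.3839.
Known gains sum to 0.21 + 0.0399 = 0.2499.
g_alb = 0.3839 − 0.2499 = 0.13.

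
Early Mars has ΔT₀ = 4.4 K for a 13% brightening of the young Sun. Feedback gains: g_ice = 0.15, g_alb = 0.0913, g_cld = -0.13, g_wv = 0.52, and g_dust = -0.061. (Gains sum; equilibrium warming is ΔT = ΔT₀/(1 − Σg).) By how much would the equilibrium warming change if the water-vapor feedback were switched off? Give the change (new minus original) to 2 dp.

-5.61 K

Original: g = 0.5703, ΔT = 4.4/(1−0.5703) = 10.2397 K.
Without water-vapor: g' = 0.0503, ΔT' = 4.4/(1−0.0503) = 4.6330 K.
Change = 4.6330 − 10.2397 = -5.61 K.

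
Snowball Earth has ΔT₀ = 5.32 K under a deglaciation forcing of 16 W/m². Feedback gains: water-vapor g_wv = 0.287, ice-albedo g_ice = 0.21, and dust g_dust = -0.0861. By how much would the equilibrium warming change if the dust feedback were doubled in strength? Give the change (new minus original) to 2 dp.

Original: g = 0.4109, ΔT = 5.32/(1−0.4109) = 9.0307 K.
With doubled dust: g' = 0.3248, ΔT' = 5.32/(1−0.3248) = 7.8791 K.
Change = 7.8791 − 9.0307 = -1.15 K.

-1.15 K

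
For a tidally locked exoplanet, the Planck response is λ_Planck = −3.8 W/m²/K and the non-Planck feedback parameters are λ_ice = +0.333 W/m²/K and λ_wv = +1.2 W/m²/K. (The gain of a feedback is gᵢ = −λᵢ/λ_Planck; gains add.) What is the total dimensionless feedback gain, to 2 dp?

Convert to gains: g_ice = 0.333/3.8 = 0.08763; g_wv = 1.2/3.8 = 0.3158.
Total gain g = 0.40343.

0.40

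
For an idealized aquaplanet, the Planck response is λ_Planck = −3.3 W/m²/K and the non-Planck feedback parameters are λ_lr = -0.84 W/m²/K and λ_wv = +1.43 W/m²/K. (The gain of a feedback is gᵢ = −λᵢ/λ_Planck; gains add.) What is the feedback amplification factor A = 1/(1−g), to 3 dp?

Convert to gains: g_lr = -0.84/3.3 = -0.2545; g_wv = 1.43/3.3 = 0.4333.
Total gain g = 0.1788.
A = 1/(1 − 0.1788) = 1.218.

1.218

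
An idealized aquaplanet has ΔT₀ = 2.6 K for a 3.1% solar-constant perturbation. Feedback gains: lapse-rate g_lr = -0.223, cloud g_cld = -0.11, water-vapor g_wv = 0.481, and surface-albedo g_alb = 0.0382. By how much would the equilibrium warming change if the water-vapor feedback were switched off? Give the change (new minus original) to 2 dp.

-1.19 K

Original: g = 0.1862, ΔT = 2.6/(1−0.1862) = 3.1949 K.
Without water-vapor: g' = -0.2948, ΔT' = 2.6/(1+0.2948) = 2.0080 K.
Change = 2.0080 − 3.1949 = -1.19 K.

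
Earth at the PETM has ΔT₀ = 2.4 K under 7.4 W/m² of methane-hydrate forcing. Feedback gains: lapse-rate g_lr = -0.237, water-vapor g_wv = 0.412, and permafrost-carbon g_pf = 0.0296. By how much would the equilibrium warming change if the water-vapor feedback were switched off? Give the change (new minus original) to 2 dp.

-1.03 K

Original: g = 0.2046, ΔT = 2.4/(1−0.2046) = 3.0173 K.
Without water-vapor: g' = -0.2074, ΔT' = 2.4/(1+0.2074) = 1.9877 K.
Change = 1.9877 − 3.0173 = -1.03 K.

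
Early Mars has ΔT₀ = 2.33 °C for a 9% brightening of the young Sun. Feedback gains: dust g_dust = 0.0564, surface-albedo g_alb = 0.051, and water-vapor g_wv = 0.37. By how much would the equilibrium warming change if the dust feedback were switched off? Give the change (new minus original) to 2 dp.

-0.43 °C

Original: g = 0.4774, ΔT = 2.33/(1−0.4774) = 4.4585 °C.
Without dust: g' = 0.421, ΔT' = 2.33/(1−0.421) = 4.0242 °C.
Change = 4.0242 − 4.4585 = -0.43 °C.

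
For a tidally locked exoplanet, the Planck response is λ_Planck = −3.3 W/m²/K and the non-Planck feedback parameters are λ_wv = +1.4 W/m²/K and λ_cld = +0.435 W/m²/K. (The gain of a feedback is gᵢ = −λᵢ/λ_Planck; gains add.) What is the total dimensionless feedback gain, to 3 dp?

0.556

Convert to gains: g_wv = 1.4/3.3 = 0.4242; g_cld = 0.435/3.3 = 0.1318.
Total gain g = 0.556.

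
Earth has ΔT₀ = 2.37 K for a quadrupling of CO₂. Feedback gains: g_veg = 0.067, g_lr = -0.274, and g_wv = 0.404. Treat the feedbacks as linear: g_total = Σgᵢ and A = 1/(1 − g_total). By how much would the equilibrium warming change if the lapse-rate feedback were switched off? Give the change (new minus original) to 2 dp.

Original: g = 0.197, ΔT = 2.37/(1−0.197) = 2.9514 K.
Without lapse-rate: g' = 0.471, ΔT' = 2.37/(1−0.471) = 4.4802 K.
Change = 4.4802 − 2.9514 = 1.53 K.

1.53 K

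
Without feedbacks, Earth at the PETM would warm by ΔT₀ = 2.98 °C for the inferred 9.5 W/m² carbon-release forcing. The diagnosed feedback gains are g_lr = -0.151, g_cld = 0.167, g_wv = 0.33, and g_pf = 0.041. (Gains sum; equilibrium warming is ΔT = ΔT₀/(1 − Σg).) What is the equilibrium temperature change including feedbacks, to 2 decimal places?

4.86 °C

Total gain g = -0.151 + 0.167 + 0.33 + 0.041 = 0.387.
Amplification A = 1/(1 − 0.387) = 1.631.
ΔT = 2.98 × 1.631 = 4.86 °C.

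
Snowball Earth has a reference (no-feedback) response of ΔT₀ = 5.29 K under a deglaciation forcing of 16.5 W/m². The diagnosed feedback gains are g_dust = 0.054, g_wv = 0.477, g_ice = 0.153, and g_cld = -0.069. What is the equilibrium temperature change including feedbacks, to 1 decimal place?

Total gain g = 0.054 + 0.477 + 0.153 − 0.069 = 0.615.
Amplification A = 1/(1 − 0.615) = 2.597.
ΔT = 5.29 × 2.597 = 13.7 K.

13.7 K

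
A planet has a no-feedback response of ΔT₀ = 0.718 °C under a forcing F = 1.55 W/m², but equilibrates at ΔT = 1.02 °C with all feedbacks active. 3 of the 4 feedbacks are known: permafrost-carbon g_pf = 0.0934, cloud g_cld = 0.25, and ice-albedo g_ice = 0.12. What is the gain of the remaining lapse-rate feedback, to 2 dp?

-0.17

Amplification A = ΔT/ΔT₀ = 1.02/0.718 = 1.421.
Total gain g = 1 − 1/A = 1 − 1/1.421 = 0.2963.
Known gains sum to 0.0934 + 0.25 + 0.12 = 0.4634.
g_lr = 0.2963 − 0.4634 = -0.17.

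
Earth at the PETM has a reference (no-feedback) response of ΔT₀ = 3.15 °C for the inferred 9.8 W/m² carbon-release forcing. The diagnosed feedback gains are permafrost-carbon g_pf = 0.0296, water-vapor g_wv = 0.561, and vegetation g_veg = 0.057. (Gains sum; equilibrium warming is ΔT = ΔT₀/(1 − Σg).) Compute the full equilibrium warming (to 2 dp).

8.94 °C

Total gain g = 0.0296 + 0.561 + 0.057 = 0.6476.
Amplification A = 1/(1 − 0.6476) = 2.838.
ΔT = 3.15 × 2.838 = 8.94 °C.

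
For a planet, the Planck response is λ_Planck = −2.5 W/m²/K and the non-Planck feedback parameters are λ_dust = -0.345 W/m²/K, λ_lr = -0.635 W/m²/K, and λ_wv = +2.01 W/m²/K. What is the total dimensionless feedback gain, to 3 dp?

Convert to gains: g_dust = -0.345/2.5 = -0.138; g_lr = -0.635/2.5 = -0.254; g_wv = 2.01/2.5 = 0.804.
Total gain g = 0.412.

0.412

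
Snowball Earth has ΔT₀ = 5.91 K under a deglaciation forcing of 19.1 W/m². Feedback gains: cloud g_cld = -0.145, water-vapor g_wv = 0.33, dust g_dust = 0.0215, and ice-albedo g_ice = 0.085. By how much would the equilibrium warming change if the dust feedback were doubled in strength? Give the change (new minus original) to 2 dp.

Original: g = 0.2915, ΔT = 5.91/(1−0.2915) = 8.3416 K.
With doubled dust: g' = 0.313, ΔT' = 5.91/(1−0.313) = 8.6026 K.
Change = 8.6026 − 8.3416 = 0.26 K.

0.26 K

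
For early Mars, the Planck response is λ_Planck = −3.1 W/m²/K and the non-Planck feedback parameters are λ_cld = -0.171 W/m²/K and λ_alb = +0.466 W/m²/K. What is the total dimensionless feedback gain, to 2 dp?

0.10

Convert to gains: g_cld = -0.171/3.1 = -0.05516; g_alb = 0.466/3.1 = 0.1503.
Total gain g = 0.09514.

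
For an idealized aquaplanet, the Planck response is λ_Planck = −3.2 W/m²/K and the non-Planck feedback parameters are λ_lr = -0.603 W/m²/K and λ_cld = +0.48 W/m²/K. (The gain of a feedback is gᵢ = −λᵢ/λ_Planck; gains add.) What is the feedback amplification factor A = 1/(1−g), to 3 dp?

0.963

Convert to gains: g_lr = -0.603/3.2 = -0.1884; g_cld = 0.48/3.2 = 0.15.
Total gain g = -0.0384.
A = 1/(1 + 0.0384) = 0.963.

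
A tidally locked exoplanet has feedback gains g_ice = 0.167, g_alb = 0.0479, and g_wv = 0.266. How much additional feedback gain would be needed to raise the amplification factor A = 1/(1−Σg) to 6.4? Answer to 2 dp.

0.36

Current total gain = 0.4809.
Target gain for A = 6.4: g* = 1 − 1/6.4 = 0.8438.
Additional gain needed = 0.8438 − 0.4809 = 0.36.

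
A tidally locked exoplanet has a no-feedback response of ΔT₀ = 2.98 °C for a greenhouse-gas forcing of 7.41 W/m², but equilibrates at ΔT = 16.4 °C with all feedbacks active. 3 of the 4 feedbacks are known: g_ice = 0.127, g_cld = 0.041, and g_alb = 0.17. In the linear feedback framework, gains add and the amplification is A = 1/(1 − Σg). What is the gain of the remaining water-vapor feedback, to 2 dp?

Amplification A = ΔT/ΔT₀ = 16.4/2.98 = 5.503.
Total gain g = 1 − 1/A = 1 − 1/5.503 = 0.8183.
Known gains sum to 0.127 + 0.041 + 0.17 = 0.338.
g_wv = 0.8183 − 0.338 = 0.48.

0.48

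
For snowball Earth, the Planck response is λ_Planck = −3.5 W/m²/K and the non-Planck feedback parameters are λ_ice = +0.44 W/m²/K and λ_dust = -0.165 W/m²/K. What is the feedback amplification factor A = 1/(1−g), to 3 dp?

1.085

Convert to gains: g_ice = 0.44/3.5 = 0.1257; g_dust = -0.165/3.5 = -0.04714.
Total gain g = 0.07856.
A = 1/(1 − 0.07856) = 1.085.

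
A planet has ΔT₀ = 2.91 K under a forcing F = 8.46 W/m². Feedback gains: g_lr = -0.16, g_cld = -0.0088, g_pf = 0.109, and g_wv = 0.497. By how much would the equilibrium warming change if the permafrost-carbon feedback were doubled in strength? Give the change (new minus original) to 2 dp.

1.24 K

Original: g = 0.4372, ΔT = 2.91/(1−0.4372) = 5.1706 K.
With doubled permafrost-carbon: g' = 0.5462, ΔT' = 2.91/(1−0.5462) = 6.4125 K.
Change = 6.4125 − 5.1706 = 1.24 K.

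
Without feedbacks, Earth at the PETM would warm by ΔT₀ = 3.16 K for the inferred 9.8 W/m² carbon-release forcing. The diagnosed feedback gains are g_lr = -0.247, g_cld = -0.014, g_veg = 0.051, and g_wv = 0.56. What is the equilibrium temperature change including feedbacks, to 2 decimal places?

Total gain g = -0.247 − 0.014 + 0.051 + 0.56 = 0.35.
Amplification A = 1/(1 − 0.35) = 1.538.
ΔT = 3.16 × 1.538 = 4.86 K.

4.86 K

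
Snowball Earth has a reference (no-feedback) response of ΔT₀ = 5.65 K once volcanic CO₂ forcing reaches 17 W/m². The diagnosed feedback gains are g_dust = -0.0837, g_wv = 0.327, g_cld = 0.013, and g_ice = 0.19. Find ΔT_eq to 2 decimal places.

Total gain g = -0.0837 + 0.327 + 0.013 + 0.19 = 0.4463.
Amplification A = 1/(1 − 0.4463) = 1.806.
ΔT = 5.65 × 1.806 = 10.20 K.

10.20 K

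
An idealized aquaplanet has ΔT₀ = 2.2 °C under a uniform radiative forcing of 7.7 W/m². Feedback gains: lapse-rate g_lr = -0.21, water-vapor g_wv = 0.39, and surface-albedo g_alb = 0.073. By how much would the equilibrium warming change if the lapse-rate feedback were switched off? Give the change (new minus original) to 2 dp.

Original: g = 0.253, ΔT = 2.2/(1−0.253) = 2.9451 °C.
Without lapse-rate: g' = 0.463, ΔT' = 2.2/(1−0.463) = 4.0968 °C.
Change = 4.0968 − 2.9451 = 1.15 °C.

1.15 °C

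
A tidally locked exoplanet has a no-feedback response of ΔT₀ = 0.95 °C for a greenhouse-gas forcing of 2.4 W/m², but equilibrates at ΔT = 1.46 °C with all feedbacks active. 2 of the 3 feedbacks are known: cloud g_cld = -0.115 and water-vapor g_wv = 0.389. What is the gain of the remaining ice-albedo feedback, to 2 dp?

Amplification A = ΔT/ΔT₀ = 1.46/0.95 = 1.537.
Total gain g = 1 − 1/A = 1 − 1/1.537 = 0.3494.
Known gains sum to -0.115 + 0.389 = 0.274.
g_ice = 0.3494 − 0.274 = 0.08.

0.08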